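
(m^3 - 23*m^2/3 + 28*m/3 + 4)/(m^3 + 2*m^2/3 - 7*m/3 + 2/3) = (3*m^3 - 23*m^2 + 28*m + 12)/(3*m^3 + 2*m^2 - 7*m + 2)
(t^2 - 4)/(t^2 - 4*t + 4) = (t + 2)/(t - 2)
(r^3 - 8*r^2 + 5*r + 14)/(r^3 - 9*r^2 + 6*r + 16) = (r - 7)/(r - 8)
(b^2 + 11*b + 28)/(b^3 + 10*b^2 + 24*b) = (b + 7)/(b*(b + 6))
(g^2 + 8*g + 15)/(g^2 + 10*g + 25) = (g + 3)/(g + 5)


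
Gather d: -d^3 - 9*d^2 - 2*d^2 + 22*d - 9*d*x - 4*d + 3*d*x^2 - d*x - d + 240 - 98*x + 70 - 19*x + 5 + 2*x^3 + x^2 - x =-d^3 - 11*d^2 + d*(3*x^2 - 10*x + 17) + 2*x^3 + x^2 - 118*x + 315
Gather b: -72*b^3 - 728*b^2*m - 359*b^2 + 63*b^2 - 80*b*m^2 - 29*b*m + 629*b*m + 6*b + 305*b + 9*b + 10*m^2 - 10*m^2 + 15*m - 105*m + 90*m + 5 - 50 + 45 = -72*b^3 + b^2*(-728*m - 296) + b*(-80*m^2 + 600*m + 320)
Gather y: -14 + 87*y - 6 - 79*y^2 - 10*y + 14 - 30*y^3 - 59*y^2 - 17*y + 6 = -30*y^3 - 138*y^2 + 60*y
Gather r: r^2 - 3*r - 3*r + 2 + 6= r^2 - 6*r + 8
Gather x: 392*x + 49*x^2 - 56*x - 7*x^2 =42*x^2 + 336*x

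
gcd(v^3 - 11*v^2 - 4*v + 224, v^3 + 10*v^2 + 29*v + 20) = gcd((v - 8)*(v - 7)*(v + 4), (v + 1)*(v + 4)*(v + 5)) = v + 4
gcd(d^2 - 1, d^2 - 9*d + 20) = 1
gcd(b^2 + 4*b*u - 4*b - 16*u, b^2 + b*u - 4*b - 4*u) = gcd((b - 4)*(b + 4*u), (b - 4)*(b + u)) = b - 4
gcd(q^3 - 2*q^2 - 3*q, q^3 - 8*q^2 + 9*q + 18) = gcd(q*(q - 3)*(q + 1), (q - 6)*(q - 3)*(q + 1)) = q^2 - 2*q - 3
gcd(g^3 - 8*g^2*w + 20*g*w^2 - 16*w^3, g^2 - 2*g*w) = -g + 2*w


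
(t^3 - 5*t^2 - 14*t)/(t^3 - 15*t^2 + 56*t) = (t + 2)/(t - 8)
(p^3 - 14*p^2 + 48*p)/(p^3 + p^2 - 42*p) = (p - 8)/(p + 7)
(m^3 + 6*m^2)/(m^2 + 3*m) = m*(m + 6)/(m + 3)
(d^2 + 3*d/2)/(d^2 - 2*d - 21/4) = 2*d/(2*d - 7)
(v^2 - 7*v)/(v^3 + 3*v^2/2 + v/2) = 2*(v - 7)/(2*v^2 + 3*v + 1)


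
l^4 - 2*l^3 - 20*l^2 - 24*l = l*(l - 6)*(l + 2)^2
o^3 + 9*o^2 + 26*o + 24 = (o + 2)*(o + 3)*(o + 4)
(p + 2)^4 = p^4 + 8*p^3 + 24*p^2 + 32*p + 16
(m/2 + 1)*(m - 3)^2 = m^3/2 - 2*m^2 - 3*m/2 + 9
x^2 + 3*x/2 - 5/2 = (x - 1)*(x + 5/2)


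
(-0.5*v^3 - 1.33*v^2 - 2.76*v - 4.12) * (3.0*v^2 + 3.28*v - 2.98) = -1.5*v^5 - 5.63*v^4 - 11.1524*v^3 - 17.4494*v^2 - 5.2888*v + 12.2776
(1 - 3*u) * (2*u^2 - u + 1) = -6*u^3 + 5*u^2 - 4*u + 1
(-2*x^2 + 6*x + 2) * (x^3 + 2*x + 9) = -2*x^5 + 6*x^4 - 2*x^3 - 6*x^2 + 58*x + 18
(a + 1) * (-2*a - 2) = -2*a^2 - 4*a - 2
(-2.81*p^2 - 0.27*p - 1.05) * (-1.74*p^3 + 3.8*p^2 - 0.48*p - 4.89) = 4.8894*p^5 - 10.2082*p^4 + 2.1498*p^3 + 9.8805*p^2 + 1.8243*p + 5.1345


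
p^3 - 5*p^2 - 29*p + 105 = (p - 7)*(p - 3)*(p + 5)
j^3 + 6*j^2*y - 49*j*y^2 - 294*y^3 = (j - 7*y)*(j + 6*y)*(j + 7*y)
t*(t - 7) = t^2 - 7*t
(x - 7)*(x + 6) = x^2 - x - 42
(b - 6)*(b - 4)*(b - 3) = b^3 - 13*b^2 + 54*b - 72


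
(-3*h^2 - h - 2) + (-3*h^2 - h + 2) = -6*h^2 - 2*h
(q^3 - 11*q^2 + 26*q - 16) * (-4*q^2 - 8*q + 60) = -4*q^5 + 36*q^4 + 44*q^3 - 804*q^2 + 1688*q - 960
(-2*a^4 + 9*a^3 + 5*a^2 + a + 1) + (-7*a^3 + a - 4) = -2*a^4 + 2*a^3 + 5*a^2 + 2*a - 3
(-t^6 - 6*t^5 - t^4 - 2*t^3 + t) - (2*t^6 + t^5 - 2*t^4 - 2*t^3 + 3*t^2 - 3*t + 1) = -3*t^6 - 7*t^5 + t^4 - 3*t^2 + 4*t - 1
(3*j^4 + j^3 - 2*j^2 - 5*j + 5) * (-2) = -6*j^4 - 2*j^3 + 4*j^2 + 10*j - 10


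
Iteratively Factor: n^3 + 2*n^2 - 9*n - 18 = (n - 3)*(n^2 + 5*n + 6) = (n - 3)*(n + 2)*(n + 3)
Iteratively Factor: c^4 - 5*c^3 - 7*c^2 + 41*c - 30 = (c + 3)*(c^3 - 8*c^2 + 17*c - 10) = (c - 5)*(c + 3)*(c^2 - 3*c + 2) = (c - 5)*(c - 1)*(c + 3)*(c - 2)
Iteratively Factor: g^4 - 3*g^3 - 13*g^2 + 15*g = (g - 5)*(g^3 + 2*g^2 - 3*g) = (g - 5)*(g - 1)*(g^2 + 3*g) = (g - 5)*(g - 1)*(g + 3)*(g)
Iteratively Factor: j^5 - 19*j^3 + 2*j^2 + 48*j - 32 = (j - 1)*(j^4 + j^3 - 18*j^2 - 16*j + 32) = (j - 1)*(j + 2)*(j^3 - j^2 - 16*j + 16) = (j - 1)^2*(j + 2)*(j^2 - 16) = (j - 4)*(j - 1)^2*(j + 2)*(j + 4)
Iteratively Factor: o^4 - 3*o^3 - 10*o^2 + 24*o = (o)*(o^3 - 3*o^2 - 10*o + 24) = o*(o - 2)*(o^2 - o - 12) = o*(o - 4)*(o - 2)*(o + 3)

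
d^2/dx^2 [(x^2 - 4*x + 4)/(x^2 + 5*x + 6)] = 2*(-9*x^3 - 6*x^2 + 132*x + 232)/(x^6 + 15*x^5 + 93*x^4 + 305*x^3 + 558*x^2 + 540*x + 216)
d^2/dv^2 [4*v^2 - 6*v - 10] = 8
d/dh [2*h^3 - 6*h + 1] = 6*h^2 - 6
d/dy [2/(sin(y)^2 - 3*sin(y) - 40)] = 2*(3 - 2*sin(y))*cos(y)/((sin(y) - 8)^2*(sin(y) + 5)^2)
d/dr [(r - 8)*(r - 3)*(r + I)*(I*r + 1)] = I*(4*r^3 - 33*r^2 + 50*r - 11)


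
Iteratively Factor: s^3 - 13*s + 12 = (s + 4)*(s^2 - 4*s + 3) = (s - 3)*(s + 4)*(s - 1)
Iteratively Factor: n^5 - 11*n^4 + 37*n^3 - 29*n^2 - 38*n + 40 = (n + 1)*(n^4 - 12*n^3 + 49*n^2 - 78*n + 40) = (n - 4)*(n + 1)*(n^3 - 8*n^2 + 17*n - 10) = (n - 4)*(n - 2)*(n + 1)*(n^2 - 6*n + 5) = (n - 5)*(n - 4)*(n - 2)*(n + 1)*(n - 1)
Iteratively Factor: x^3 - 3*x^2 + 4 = (x - 2)*(x^2 - x - 2) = (x - 2)*(x + 1)*(x - 2)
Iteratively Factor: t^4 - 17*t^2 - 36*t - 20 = (t - 5)*(t^3 + 5*t^2 + 8*t + 4) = (t - 5)*(t + 1)*(t^2 + 4*t + 4) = (t - 5)*(t + 1)*(t + 2)*(t + 2)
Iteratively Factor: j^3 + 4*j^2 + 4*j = (j + 2)*(j^2 + 2*j) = j*(j + 2)*(j + 2)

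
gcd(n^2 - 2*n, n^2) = n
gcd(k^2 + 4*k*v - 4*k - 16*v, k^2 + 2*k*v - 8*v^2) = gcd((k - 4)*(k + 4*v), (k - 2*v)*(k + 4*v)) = k + 4*v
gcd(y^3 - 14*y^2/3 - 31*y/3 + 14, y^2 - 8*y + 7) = y - 1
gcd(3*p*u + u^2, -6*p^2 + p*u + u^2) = 3*p + u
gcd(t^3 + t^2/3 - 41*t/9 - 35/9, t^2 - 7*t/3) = t - 7/3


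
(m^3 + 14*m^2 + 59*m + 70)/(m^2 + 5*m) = m + 9 + 14/m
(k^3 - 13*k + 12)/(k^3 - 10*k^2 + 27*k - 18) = (k + 4)/(k - 6)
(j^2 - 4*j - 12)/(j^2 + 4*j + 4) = (j - 6)/(j + 2)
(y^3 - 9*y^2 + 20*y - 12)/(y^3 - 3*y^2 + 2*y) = (y - 6)/y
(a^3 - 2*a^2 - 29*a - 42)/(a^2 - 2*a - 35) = (a^2 + 5*a + 6)/(a + 5)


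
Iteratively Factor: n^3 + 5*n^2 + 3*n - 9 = (n + 3)*(n^2 + 2*n - 3) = (n - 1)*(n + 3)*(n + 3)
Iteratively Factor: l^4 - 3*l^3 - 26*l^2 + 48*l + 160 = (l + 2)*(l^3 - 5*l^2 - 16*l + 80) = (l - 4)*(l + 2)*(l^2 - l - 20) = (l - 5)*(l - 4)*(l + 2)*(l + 4)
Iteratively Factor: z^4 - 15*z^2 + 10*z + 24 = (z - 3)*(z^3 + 3*z^2 - 6*z - 8) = (z - 3)*(z + 4)*(z^2 - z - 2) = (z - 3)*(z - 2)*(z + 4)*(z + 1)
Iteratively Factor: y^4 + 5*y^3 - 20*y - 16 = (y + 1)*(y^3 + 4*y^2 - 4*y - 16) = (y + 1)*(y + 2)*(y^2 + 2*y - 8) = (y + 1)*(y + 2)*(y + 4)*(y - 2)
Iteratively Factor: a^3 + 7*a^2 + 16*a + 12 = (a + 2)*(a^2 + 5*a + 6) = (a + 2)^2*(a + 3)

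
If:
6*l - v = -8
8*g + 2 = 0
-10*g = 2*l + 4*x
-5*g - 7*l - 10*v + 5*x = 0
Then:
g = -1/4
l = -605/556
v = 409/278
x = 325/278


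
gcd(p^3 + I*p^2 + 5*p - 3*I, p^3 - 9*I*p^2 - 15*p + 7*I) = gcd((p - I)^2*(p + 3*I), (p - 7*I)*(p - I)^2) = p^2 - 2*I*p - 1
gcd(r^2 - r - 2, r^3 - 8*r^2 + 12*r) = r - 2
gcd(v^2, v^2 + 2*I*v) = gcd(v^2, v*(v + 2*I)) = v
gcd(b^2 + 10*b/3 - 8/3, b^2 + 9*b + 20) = b + 4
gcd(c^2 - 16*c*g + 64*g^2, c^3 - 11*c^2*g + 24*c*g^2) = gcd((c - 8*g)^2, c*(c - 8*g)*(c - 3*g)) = c - 8*g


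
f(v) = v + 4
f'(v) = 1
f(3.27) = 7.27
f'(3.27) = 1.00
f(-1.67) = 2.33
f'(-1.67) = 1.00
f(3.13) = 7.13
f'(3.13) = 1.00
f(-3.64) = 0.36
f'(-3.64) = 1.00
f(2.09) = 6.09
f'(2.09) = 1.00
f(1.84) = 5.84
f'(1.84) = 1.00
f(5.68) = 9.68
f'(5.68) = 1.00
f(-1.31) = 2.69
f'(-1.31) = 1.00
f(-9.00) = -5.00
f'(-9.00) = 1.00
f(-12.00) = -8.00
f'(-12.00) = 1.00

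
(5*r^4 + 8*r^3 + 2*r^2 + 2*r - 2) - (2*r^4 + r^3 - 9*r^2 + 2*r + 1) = 3*r^4 + 7*r^3 + 11*r^2 - 3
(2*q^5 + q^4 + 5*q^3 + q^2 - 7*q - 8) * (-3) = -6*q^5 - 3*q^4 - 15*q^3 - 3*q^2 + 21*q + 24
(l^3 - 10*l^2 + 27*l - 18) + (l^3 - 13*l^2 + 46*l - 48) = 2*l^3 - 23*l^2 + 73*l - 66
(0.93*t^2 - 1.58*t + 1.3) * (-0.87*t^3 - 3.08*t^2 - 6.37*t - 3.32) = -0.8091*t^5 - 1.4898*t^4 - 2.1887*t^3 + 2.973*t^2 - 3.0354*t - 4.316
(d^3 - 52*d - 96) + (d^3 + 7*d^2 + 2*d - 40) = 2*d^3 + 7*d^2 - 50*d - 136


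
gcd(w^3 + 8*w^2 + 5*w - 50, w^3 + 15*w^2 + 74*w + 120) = w + 5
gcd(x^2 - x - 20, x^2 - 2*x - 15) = x - 5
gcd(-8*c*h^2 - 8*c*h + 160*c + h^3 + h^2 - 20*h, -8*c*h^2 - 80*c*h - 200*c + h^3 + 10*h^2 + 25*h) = 8*c*h + 40*c - h^2 - 5*h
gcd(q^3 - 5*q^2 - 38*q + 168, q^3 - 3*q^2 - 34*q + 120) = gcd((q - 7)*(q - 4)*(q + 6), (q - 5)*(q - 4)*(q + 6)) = q^2 + 2*q - 24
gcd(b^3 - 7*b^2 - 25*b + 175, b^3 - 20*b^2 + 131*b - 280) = b^2 - 12*b + 35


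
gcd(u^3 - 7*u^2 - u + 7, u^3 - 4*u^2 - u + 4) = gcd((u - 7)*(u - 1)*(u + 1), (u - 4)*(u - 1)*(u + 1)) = u^2 - 1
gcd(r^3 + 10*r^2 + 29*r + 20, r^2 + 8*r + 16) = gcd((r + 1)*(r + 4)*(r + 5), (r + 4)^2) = r + 4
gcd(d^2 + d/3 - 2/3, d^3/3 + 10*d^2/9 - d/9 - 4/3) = 1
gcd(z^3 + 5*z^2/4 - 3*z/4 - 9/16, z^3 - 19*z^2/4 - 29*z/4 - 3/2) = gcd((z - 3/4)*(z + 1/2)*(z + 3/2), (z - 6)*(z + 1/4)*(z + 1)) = 1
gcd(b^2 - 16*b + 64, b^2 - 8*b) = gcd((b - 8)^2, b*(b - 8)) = b - 8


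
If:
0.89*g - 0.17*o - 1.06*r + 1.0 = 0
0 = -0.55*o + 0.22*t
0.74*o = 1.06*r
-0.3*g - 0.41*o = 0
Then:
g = -0.64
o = 0.47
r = 0.33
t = 1.18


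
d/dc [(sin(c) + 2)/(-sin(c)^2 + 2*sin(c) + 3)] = (4*sin(c) - cos(c)^2)*cos(c)/((sin(c) - 3)^2*(sin(c) + 1)^2)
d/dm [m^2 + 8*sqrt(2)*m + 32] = 2*m + 8*sqrt(2)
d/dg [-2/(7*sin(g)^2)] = 4*cos(g)/(7*sin(g)^3)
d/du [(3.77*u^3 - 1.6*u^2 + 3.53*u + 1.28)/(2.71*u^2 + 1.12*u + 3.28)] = (10.2167*u^4 + 8.4448*u^3 + 25.7385*u^2 - 17.4336*u + 10.1448)/(7.3441*u^4 + 6.0704*u^3 + 19.032*u^2 + 7.3472*u + 10.7584)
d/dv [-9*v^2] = -18*v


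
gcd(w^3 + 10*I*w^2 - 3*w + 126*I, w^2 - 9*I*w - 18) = w - 3*I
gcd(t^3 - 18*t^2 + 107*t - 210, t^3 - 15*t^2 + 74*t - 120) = t^2 - 11*t + 30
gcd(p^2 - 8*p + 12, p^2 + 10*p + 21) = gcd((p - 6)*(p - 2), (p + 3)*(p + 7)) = 1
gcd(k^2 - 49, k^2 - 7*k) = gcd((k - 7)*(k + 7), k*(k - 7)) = k - 7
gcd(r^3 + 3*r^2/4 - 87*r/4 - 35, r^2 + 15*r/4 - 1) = r + 4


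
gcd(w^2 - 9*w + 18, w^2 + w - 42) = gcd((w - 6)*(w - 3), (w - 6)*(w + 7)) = w - 6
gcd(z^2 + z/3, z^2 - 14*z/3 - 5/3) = z + 1/3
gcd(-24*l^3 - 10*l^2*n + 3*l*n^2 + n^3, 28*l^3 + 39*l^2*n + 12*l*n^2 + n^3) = 4*l + n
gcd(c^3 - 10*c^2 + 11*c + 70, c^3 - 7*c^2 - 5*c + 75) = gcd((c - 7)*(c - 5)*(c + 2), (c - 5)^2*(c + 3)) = c - 5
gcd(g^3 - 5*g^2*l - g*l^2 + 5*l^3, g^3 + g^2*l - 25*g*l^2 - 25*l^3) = g^2 - 4*g*l - 5*l^2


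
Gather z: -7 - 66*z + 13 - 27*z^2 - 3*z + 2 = -27*z^2 - 69*z + 8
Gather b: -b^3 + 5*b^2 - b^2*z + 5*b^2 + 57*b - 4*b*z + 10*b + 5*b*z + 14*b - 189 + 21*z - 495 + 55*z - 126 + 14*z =-b^3 + b^2*(10 - z) + b*(z + 81) + 90*z - 810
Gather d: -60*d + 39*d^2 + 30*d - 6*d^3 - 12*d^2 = -6*d^3 + 27*d^2 - 30*d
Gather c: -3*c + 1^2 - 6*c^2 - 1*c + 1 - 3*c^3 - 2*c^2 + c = -3*c^3 - 8*c^2 - 3*c + 2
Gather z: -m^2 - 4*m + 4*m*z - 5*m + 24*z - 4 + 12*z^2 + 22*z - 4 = -m^2 - 9*m + 12*z^2 + z*(4*m + 46) - 8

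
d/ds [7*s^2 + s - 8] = 14*s + 1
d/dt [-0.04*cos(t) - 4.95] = 0.04*sin(t)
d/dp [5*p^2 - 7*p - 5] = 10*p - 7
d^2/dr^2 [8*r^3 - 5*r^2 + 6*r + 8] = 48*r - 10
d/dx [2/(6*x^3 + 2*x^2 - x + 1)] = 2*(-18*x^2 - 4*x + 1)/(6*x^3 + 2*x^2 - x + 1)^2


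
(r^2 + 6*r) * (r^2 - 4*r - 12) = r^4 + 2*r^3 - 36*r^2 - 72*r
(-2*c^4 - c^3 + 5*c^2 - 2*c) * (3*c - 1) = -6*c^5 - c^4 + 16*c^3 - 11*c^2 + 2*c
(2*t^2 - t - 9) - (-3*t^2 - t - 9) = 5*t^2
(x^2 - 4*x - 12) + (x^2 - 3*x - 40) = 2*x^2 - 7*x - 52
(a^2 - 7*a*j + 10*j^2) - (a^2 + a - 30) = -7*a*j - a + 10*j^2 + 30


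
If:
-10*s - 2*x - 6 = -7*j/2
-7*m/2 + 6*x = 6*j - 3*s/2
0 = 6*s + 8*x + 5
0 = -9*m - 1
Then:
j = -1031/4428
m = -1/9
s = -2899/4428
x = -791/5904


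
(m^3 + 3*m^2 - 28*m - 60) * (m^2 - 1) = m^5 + 3*m^4 - 29*m^3 - 63*m^2 + 28*m + 60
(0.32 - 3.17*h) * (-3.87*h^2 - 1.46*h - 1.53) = 12.2679*h^3 + 3.3898*h^2 + 4.3829*h - 0.4896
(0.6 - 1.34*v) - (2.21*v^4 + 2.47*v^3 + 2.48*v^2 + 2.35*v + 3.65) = -2.21*v^4 - 2.47*v^3 - 2.48*v^2 - 3.69*v - 3.05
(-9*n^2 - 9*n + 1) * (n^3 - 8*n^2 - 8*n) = -9*n^5 + 63*n^4 + 145*n^3 + 64*n^2 - 8*n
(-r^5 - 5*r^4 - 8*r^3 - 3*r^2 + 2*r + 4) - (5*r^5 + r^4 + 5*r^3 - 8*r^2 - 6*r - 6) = -6*r^5 - 6*r^4 - 13*r^3 + 5*r^2 + 8*r + 10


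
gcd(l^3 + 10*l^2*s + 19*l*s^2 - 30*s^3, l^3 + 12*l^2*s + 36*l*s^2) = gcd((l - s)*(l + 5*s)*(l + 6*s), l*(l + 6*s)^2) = l + 6*s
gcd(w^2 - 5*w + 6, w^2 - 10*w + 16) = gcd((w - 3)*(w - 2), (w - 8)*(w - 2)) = w - 2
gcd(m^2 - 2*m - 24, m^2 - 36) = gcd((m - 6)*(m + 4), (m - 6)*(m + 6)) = m - 6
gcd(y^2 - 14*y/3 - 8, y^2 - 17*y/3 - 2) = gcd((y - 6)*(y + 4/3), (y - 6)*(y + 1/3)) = y - 6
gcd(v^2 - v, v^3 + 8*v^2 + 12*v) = v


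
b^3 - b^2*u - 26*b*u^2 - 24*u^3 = (b - 6*u)*(b + u)*(b + 4*u)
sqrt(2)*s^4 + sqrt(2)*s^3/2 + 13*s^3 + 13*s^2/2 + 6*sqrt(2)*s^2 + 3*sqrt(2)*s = s*(s + sqrt(2)/2)*(s + 6*sqrt(2))*(sqrt(2)*s + sqrt(2)/2)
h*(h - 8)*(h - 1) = h^3 - 9*h^2 + 8*h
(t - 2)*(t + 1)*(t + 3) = t^3 + 2*t^2 - 5*t - 6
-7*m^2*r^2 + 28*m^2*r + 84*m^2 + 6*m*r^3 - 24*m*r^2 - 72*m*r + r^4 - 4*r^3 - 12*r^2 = (-m + r)*(7*m + r)*(r - 6)*(r + 2)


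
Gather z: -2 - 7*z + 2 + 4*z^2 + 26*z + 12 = 4*z^2 + 19*z + 12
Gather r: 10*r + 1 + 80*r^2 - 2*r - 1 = 80*r^2 + 8*r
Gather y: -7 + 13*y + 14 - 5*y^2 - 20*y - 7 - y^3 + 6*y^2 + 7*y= -y^3 + y^2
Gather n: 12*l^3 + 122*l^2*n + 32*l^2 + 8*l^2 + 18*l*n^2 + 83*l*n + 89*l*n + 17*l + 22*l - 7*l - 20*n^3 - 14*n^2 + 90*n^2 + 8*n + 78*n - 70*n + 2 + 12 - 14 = 12*l^3 + 40*l^2 + 32*l - 20*n^3 + n^2*(18*l + 76) + n*(122*l^2 + 172*l + 16)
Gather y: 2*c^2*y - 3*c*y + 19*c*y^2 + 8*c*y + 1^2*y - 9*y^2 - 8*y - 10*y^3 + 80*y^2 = -10*y^3 + y^2*(19*c + 71) + y*(2*c^2 + 5*c - 7)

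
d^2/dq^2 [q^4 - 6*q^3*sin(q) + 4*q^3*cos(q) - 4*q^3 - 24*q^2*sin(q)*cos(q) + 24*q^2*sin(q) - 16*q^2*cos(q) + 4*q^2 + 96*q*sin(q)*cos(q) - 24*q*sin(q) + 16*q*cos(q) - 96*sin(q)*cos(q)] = 6*q^3*sin(q) - 4*q^3*cos(q) - 48*q^2*sin(q) + 48*q^2*sin(2*q) - 20*q^2*cos(q) + 12*q^2 + 52*q*sin(q) - 192*q*sin(2*q) + 104*q*cos(q) - 96*q*cos(2*q) - 24*q + 16*sin(q) + 168*sin(2*q) - 80*cos(q) + 192*cos(2*q) + 8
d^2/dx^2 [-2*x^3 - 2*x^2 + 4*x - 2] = -12*x - 4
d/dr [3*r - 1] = 3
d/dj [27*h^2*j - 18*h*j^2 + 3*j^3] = 27*h^2 - 36*h*j + 9*j^2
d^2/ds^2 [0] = 0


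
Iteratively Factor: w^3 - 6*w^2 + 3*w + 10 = (w - 5)*(w^2 - w - 2) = (w - 5)*(w + 1)*(w - 2)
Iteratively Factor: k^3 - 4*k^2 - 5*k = (k)*(k^2 - 4*k - 5) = k*(k + 1)*(k - 5)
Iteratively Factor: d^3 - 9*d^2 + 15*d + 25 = (d - 5)*(d^2 - 4*d - 5) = (d - 5)^2*(d + 1)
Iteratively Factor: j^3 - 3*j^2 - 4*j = (j)*(j^2 - 3*j - 4) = j*(j + 1)*(j - 4)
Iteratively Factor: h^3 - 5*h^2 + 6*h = (h)*(h^2 - 5*h + 6) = h*(h - 3)*(h - 2)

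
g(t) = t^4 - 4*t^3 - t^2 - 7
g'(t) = 4*t^3 - 12*t^2 - 2*t = 2*t*(2*t^2 - 6*t - 1)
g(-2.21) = 55.15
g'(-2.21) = -97.36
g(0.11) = -7.02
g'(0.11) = -0.36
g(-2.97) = 166.78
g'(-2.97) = -204.70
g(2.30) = -32.97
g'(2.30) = -19.41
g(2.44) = -35.62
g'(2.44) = -18.22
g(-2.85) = 143.45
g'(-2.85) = -184.37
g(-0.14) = -7.01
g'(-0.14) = 0.03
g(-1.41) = 6.18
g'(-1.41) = -32.25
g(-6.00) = 2117.00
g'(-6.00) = -1284.00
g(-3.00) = 173.00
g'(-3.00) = -210.00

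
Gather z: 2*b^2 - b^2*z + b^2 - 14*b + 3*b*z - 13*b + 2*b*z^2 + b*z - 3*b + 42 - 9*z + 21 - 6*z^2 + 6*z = 3*b^2 - 30*b + z^2*(2*b - 6) + z*(-b^2 + 4*b - 3) + 63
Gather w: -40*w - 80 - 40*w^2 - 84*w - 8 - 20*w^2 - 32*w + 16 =-60*w^2 - 156*w - 72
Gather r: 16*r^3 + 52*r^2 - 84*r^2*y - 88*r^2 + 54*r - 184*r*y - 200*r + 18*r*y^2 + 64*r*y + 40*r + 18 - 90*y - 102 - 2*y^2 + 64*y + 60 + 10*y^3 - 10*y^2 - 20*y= 16*r^3 + r^2*(-84*y - 36) + r*(18*y^2 - 120*y - 106) + 10*y^3 - 12*y^2 - 46*y - 24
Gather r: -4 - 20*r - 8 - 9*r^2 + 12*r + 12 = -9*r^2 - 8*r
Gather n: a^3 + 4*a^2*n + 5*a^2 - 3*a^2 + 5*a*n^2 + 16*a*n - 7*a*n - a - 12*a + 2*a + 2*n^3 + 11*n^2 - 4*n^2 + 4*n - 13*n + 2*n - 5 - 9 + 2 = a^3 + 2*a^2 - 11*a + 2*n^3 + n^2*(5*a + 7) + n*(4*a^2 + 9*a - 7) - 12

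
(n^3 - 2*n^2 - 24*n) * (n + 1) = n^4 - n^3 - 26*n^2 - 24*n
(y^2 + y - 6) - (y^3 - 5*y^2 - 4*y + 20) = -y^3 + 6*y^2 + 5*y - 26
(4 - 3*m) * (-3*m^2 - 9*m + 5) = 9*m^3 + 15*m^2 - 51*m + 20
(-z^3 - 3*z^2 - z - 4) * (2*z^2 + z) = -2*z^5 - 7*z^4 - 5*z^3 - 9*z^2 - 4*z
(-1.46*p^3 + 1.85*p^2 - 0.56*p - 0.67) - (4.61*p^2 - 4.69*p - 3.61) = -1.46*p^3 - 2.76*p^2 + 4.13*p + 2.94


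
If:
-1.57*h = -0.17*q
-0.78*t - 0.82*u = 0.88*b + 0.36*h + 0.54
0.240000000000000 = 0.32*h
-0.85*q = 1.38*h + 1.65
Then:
No Solution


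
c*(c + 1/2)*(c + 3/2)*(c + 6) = c^4 + 8*c^3 + 51*c^2/4 + 9*c/2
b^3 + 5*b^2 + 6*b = b*(b + 2)*(b + 3)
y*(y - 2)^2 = y^3 - 4*y^2 + 4*y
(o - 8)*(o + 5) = o^2 - 3*o - 40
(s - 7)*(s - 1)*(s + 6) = s^3 - 2*s^2 - 41*s + 42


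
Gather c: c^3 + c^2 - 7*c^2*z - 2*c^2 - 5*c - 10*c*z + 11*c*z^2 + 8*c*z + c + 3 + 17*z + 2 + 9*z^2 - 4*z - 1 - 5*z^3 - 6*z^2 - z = c^3 + c^2*(-7*z - 1) + c*(11*z^2 - 2*z - 4) - 5*z^3 + 3*z^2 + 12*z + 4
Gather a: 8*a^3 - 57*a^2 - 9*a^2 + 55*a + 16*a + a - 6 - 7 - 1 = 8*a^3 - 66*a^2 + 72*a - 14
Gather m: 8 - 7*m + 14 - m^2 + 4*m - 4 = -m^2 - 3*m + 18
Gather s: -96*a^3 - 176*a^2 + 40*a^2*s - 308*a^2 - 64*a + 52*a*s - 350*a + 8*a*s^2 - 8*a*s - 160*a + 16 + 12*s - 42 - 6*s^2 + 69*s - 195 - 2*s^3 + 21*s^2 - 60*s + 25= -96*a^3 - 484*a^2 - 574*a - 2*s^3 + s^2*(8*a + 15) + s*(40*a^2 + 44*a + 21) - 196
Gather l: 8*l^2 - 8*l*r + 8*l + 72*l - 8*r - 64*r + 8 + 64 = 8*l^2 + l*(80 - 8*r) - 72*r + 72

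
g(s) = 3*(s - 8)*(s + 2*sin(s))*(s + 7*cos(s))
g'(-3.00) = -8.04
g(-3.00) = -1075.55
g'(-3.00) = -8.04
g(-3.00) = -1075.55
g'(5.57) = -233.44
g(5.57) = -337.50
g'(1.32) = 315.58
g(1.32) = -199.57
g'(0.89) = 15.12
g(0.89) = -276.09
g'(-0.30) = -411.92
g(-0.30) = 141.72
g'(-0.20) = -461.82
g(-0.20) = 97.87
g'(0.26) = -447.69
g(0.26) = -126.28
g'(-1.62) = 906.77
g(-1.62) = -205.08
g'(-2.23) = 793.64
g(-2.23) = -762.27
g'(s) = 3*(1 - 7*sin(s))*(s - 8)*(s + 2*sin(s)) + 3*(s - 8)*(s + 7*cos(s))*(2*cos(s) + 1) + 3*(s + 2*sin(s))*(s + 7*cos(s))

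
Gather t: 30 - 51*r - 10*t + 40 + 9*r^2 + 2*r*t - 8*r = 9*r^2 - 59*r + t*(2*r - 10) + 70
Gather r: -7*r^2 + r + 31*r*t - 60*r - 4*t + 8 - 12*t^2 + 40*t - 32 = -7*r^2 + r*(31*t - 59) - 12*t^2 + 36*t - 24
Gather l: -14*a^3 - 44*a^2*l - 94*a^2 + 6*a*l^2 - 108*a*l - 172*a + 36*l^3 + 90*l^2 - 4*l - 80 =-14*a^3 - 94*a^2 - 172*a + 36*l^3 + l^2*(6*a + 90) + l*(-44*a^2 - 108*a - 4) - 80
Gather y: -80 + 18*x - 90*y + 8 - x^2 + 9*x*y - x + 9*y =-x^2 + 17*x + y*(9*x - 81) - 72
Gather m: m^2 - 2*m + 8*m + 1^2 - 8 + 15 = m^2 + 6*m + 8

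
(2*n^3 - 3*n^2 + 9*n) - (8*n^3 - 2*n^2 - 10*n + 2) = -6*n^3 - n^2 + 19*n - 2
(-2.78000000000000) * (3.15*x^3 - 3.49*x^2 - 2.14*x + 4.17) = -8.757*x^3 + 9.7022*x^2 + 5.9492*x - 11.5926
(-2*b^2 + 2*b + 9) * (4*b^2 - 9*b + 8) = -8*b^4 + 26*b^3 + 2*b^2 - 65*b + 72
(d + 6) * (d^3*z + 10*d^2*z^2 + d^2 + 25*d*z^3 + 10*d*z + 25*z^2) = d^4*z + 10*d^3*z^2 + 6*d^3*z + d^3 + 25*d^2*z^3 + 60*d^2*z^2 + 10*d^2*z + 6*d^2 + 150*d*z^3 + 25*d*z^2 + 60*d*z + 150*z^2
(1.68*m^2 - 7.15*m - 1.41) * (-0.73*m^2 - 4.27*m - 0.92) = -1.2264*m^4 - 1.9541*m^3 + 30.0142*m^2 + 12.5987*m + 1.2972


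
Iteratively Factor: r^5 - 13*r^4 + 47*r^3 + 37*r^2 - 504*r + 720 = (r - 4)*(r^4 - 9*r^3 + 11*r^2 + 81*r - 180) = (r - 5)*(r - 4)*(r^3 - 4*r^2 - 9*r + 36) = (r - 5)*(r - 4)*(r + 3)*(r^2 - 7*r + 12) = (r - 5)*(r - 4)*(r - 3)*(r + 3)*(r - 4)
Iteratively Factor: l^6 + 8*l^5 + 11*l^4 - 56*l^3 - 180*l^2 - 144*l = (l + 2)*(l^5 + 6*l^4 - l^3 - 54*l^2 - 72*l) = (l + 2)^2*(l^4 + 4*l^3 - 9*l^2 - 36*l) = (l - 3)*(l + 2)^2*(l^3 + 7*l^2 + 12*l) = (l - 3)*(l + 2)^2*(l + 4)*(l^2 + 3*l) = (l - 3)*(l + 2)^2*(l + 3)*(l + 4)*(l)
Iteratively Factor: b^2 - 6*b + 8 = (b - 2)*(b - 4)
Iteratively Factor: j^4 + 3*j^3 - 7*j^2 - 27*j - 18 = (j + 2)*(j^3 + j^2 - 9*j - 9) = (j - 3)*(j + 2)*(j^2 + 4*j + 3) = (j - 3)*(j + 1)*(j + 2)*(j + 3)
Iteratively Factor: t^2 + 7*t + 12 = (t + 4)*(t + 3)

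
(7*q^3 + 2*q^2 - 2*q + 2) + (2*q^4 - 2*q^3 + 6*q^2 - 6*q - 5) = 2*q^4 + 5*q^3 + 8*q^2 - 8*q - 3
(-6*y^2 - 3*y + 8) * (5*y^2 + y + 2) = -30*y^4 - 21*y^3 + 25*y^2 + 2*y + 16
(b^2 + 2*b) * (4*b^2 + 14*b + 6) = 4*b^4 + 22*b^3 + 34*b^2 + 12*b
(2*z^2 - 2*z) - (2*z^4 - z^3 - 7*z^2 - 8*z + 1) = -2*z^4 + z^3 + 9*z^2 + 6*z - 1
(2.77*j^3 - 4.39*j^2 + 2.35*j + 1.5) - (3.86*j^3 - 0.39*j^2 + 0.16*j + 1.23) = -1.09*j^3 - 4.0*j^2 + 2.19*j + 0.27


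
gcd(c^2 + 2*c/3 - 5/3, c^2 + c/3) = 1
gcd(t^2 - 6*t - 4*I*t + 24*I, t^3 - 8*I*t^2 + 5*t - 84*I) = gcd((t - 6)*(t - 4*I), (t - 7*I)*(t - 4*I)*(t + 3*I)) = t - 4*I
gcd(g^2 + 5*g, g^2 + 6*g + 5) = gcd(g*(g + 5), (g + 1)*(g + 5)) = g + 5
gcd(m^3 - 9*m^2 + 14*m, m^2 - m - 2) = m - 2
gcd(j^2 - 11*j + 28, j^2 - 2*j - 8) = j - 4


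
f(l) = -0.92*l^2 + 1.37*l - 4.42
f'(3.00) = -4.15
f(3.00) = -8.59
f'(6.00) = -9.67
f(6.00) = -29.32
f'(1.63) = -1.63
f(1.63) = -4.63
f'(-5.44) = 11.38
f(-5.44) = -39.10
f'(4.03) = -6.05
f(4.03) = -13.84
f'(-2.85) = 6.61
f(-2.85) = -15.80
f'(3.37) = -4.83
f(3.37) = -10.25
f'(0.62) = 0.23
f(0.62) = -3.92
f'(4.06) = -6.10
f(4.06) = -14.02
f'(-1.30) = 3.76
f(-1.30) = -7.76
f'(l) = 1.37 - 1.84*l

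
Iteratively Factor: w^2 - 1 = (w + 1)*(w - 1)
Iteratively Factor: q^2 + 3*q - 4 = (q - 1)*(q + 4)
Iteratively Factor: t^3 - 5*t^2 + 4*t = (t)*(t^2 - 5*t + 4) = t*(t - 1)*(t - 4)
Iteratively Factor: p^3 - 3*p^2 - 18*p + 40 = (p - 2)*(p^2 - p - 20) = (p - 5)*(p - 2)*(p + 4)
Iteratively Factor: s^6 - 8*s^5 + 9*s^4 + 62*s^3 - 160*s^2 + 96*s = (s)*(s^5 - 8*s^4 + 9*s^3 + 62*s^2 - 160*s + 96) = s*(s - 4)*(s^4 - 4*s^3 - 7*s^2 + 34*s - 24) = s*(s - 4)*(s + 3)*(s^3 - 7*s^2 + 14*s - 8) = s*(s - 4)^2*(s + 3)*(s^2 - 3*s + 2) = s*(s - 4)^2*(s - 2)*(s + 3)*(s - 1)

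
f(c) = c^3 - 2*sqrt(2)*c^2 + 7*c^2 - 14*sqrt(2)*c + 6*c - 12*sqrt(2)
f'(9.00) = 304.29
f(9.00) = 925.74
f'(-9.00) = 154.11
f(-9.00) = -283.88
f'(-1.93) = -18.73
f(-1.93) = 18.01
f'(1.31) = 2.28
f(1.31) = -25.64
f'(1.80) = 10.94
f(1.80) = -22.46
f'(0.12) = -12.75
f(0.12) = -18.56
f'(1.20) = 0.53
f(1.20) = -25.79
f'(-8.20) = 119.51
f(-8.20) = -174.69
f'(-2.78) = -13.81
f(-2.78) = 32.15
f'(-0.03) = -14.05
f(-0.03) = -16.55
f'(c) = 3*c^2 - 4*sqrt(2)*c + 14*c - 14*sqrt(2) + 6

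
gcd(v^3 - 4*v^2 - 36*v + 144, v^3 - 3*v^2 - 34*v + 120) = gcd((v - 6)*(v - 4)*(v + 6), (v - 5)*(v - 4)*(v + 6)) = v^2 + 2*v - 24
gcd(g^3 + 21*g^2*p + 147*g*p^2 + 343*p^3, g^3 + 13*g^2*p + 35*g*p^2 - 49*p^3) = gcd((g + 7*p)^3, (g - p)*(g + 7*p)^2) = g^2 + 14*g*p + 49*p^2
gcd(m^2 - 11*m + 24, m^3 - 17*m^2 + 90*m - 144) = m^2 - 11*m + 24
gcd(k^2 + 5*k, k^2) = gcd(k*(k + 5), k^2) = k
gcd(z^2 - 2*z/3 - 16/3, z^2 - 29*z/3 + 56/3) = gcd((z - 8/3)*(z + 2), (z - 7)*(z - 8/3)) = z - 8/3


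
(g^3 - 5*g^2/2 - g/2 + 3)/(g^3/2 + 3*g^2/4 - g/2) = 2*(2*g^3 - 5*g^2 - g + 6)/(g*(2*g^2 + 3*g - 2))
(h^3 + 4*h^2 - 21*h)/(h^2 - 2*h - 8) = h*(-h^2 - 4*h + 21)/(-h^2 + 2*h + 8)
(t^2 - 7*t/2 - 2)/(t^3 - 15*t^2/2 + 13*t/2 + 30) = (2*t + 1)/(2*t^2 - 7*t - 15)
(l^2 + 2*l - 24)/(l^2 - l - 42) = (l - 4)/(l - 7)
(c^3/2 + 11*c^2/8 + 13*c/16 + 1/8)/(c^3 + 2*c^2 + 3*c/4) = (4*c^2 + 9*c + 2)/(4*c*(2*c + 3))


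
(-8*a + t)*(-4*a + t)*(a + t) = 32*a^3 + 20*a^2*t - 11*a*t^2 + t^3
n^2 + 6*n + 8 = (n + 2)*(n + 4)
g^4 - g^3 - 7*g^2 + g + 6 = (g - 3)*(g - 1)*(g + 1)*(g + 2)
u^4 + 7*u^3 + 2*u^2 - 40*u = u*(u - 2)*(u + 4)*(u + 5)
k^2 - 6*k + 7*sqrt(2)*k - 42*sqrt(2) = (k - 6)*(k + 7*sqrt(2))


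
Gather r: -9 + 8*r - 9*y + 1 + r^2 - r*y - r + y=r^2 + r*(7 - y) - 8*y - 8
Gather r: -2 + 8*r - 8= 8*r - 10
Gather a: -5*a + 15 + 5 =20 - 5*a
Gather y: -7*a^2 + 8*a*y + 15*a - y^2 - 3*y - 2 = -7*a^2 + 15*a - y^2 + y*(8*a - 3) - 2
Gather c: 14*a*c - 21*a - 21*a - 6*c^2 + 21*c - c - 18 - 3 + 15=-42*a - 6*c^2 + c*(14*a + 20) - 6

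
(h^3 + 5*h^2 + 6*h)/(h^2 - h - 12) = h*(h + 2)/(h - 4)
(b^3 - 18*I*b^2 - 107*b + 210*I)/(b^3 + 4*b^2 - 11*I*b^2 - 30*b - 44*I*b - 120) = (b - 7*I)/(b + 4)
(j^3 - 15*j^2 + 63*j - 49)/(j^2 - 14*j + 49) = j - 1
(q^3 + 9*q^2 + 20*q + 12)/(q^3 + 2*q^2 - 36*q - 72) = (q + 1)/(q - 6)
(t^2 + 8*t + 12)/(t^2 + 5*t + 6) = (t + 6)/(t + 3)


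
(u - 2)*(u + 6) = u^2 + 4*u - 12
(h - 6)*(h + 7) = h^2 + h - 42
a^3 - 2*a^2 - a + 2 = (a - 2)*(a - 1)*(a + 1)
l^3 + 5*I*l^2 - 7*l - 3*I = (l + I)^2*(l + 3*I)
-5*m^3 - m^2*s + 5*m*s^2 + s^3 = (-m + s)*(m + s)*(5*m + s)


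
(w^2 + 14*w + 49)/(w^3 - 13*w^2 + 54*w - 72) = (w^2 + 14*w + 49)/(w^3 - 13*w^2 + 54*w - 72)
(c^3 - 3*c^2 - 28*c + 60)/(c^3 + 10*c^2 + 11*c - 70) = (c - 6)/(c + 7)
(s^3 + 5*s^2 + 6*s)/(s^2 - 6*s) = (s^2 + 5*s + 6)/(s - 6)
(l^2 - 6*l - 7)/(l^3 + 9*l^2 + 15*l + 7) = (l - 7)/(l^2 + 8*l + 7)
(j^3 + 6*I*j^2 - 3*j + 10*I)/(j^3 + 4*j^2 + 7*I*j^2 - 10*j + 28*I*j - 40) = (j - I)/(j + 4)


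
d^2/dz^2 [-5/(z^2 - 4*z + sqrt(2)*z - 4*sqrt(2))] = 10*(z^2 - 4*z + sqrt(2)*z - (2*z - 4 + sqrt(2))^2 - 4*sqrt(2))/(z^2 - 4*z + sqrt(2)*z - 4*sqrt(2))^3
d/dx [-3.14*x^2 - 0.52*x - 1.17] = -6.28*x - 0.52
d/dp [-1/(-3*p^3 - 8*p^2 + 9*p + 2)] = (-9*p^2 - 16*p + 9)/(3*p^3 + 8*p^2 - 9*p - 2)^2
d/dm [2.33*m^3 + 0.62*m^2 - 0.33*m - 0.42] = 6.99*m^2 + 1.24*m - 0.33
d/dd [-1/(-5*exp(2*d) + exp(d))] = (1 - 10*exp(d))*exp(-d)/(5*exp(d) - 1)^2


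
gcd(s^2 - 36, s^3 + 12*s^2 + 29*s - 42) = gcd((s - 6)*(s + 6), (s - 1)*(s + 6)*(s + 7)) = s + 6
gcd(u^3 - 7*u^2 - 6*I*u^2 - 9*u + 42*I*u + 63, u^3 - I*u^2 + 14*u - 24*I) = u - 3*I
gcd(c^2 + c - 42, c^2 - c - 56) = c + 7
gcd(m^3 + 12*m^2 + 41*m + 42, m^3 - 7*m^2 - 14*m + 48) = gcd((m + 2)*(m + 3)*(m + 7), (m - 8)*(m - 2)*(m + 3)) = m + 3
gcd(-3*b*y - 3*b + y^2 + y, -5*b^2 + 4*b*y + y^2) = 1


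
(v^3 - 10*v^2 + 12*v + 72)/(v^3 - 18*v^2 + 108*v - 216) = (v + 2)/(v - 6)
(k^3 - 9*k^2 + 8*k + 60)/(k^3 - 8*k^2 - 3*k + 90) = (k + 2)/(k + 3)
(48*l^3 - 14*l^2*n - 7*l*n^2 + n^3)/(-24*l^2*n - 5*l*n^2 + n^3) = (-2*l + n)/n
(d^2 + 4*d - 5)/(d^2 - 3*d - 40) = (d - 1)/(d - 8)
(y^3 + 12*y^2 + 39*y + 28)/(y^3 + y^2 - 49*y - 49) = (y + 4)/(y - 7)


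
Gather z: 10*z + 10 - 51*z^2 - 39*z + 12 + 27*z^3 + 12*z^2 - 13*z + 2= 27*z^3 - 39*z^2 - 42*z + 24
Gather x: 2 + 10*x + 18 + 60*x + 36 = 70*x + 56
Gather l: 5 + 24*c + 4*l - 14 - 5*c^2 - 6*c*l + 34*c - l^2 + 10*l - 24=-5*c^2 + 58*c - l^2 + l*(14 - 6*c) - 33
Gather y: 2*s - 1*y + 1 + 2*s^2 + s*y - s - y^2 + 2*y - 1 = 2*s^2 + s - y^2 + y*(s + 1)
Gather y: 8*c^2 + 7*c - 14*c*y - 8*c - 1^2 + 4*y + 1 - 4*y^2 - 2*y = 8*c^2 - c - 4*y^2 + y*(2 - 14*c)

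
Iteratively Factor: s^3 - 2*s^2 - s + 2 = (s - 1)*(s^2 - s - 2) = (s - 2)*(s - 1)*(s + 1)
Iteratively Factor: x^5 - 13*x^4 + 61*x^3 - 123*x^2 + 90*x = (x - 5)*(x^4 - 8*x^3 + 21*x^2 - 18*x) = x*(x - 5)*(x^3 - 8*x^2 + 21*x - 18) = x*(x - 5)*(x - 3)*(x^2 - 5*x + 6) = x*(x - 5)*(x - 3)*(x - 2)*(x - 3)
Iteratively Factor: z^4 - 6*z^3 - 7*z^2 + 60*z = (z)*(z^3 - 6*z^2 - 7*z + 60) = z*(z - 5)*(z^2 - z - 12) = z*(z - 5)*(z + 3)*(z - 4)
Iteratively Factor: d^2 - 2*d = (d)*(d - 2)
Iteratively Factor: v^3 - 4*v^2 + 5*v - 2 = (v - 1)*(v^2 - 3*v + 2) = (v - 2)*(v - 1)*(v - 1)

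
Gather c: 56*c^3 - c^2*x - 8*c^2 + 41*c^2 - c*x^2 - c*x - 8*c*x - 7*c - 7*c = 56*c^3 + c^2*(33 - x) + c*(-x^2 - 9*x - 14)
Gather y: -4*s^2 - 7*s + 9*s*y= -4*s^2 + 9*s*y - 7*s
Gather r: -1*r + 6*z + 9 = -r + 6*z + 9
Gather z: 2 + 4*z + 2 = 4*z + 4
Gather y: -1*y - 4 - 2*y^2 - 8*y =-2*y^2 - 9*y - 4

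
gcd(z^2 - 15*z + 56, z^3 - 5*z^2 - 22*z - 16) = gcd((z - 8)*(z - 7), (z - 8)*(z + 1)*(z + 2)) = z - 8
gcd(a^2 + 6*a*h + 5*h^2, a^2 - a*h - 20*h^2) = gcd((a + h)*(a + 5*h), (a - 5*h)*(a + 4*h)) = 1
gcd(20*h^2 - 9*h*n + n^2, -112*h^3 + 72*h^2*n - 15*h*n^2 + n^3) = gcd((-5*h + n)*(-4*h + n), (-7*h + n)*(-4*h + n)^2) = 4*h - n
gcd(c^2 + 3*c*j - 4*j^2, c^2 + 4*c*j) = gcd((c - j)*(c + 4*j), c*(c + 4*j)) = c + 4*j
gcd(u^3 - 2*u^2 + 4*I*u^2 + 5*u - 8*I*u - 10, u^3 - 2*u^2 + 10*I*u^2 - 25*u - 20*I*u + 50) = u^2 + u*(-2 + 5*I) - 10*I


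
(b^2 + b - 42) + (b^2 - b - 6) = 2*b^2 - 48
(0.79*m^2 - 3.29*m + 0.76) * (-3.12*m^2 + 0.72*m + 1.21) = -2.4648*m^4 + 10.8336*m^3 - 3.7841*m^2 - 3.4337*m + 0.9196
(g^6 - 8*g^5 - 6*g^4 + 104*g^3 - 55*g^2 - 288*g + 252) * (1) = g^6 - 8*g^5 - 6*g^4 + 104*g^3 - 55*g^2 - 288*g + 252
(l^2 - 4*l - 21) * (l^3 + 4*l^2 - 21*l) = l^5 - 58*l^3 + 441*l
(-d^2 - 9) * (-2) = 2*d^2 + 18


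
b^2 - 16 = (b - 4)*(b + 4)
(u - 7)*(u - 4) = u^2 - 11*u + 28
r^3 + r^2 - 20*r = r*(r - 4)*(r + 5)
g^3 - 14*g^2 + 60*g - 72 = (g - 6)^2*(g - 2)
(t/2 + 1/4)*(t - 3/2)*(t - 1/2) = t^3/2 - 3*t^2/4 - t/8 + 3/16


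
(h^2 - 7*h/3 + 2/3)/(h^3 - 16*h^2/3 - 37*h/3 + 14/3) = (h - 2)/(h^2 - 5*h - 14)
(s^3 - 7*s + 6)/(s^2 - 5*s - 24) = (s^2 - 3*s + 2)/(s - 8)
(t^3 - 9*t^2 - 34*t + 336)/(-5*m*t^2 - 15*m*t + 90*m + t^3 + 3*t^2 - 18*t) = (t^2 - 15*t + 56)/(-5*m*t + 15*m + t^2 - 3*t)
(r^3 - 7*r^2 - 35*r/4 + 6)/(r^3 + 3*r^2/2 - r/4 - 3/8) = 2*(r - 8)/(2*r + 1)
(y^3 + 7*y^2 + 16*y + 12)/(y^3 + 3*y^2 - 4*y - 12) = (y + 2)/(y - 2)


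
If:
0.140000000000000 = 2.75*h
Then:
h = 0.05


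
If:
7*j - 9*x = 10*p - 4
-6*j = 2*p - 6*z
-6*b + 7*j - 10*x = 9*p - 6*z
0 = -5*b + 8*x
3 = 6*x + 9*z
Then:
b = -220/1453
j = 553/2906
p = 1797/2906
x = -275/2906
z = 576/1453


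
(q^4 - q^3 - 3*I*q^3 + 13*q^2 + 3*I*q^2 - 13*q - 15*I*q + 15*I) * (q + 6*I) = q^5 - q^4 + 3*I*q^4 + 31*q^3 - 3*I*q^3 - 31*q^2 + 63*I*q^2 + 90*q - 63*I*q - 90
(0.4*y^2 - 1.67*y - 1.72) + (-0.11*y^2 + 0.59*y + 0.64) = 0.29*y^2 - 1.08*y - 1.08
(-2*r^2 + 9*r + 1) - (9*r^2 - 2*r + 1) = -11*r^2 + 11*r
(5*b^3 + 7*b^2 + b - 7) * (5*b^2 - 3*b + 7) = 25*b^5 + 20*b^4 + 19*b^3 + 11*b^2 + 28*b - 49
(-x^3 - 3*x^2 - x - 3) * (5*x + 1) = -5*x^4 - 16*x^3 - 8*x^2 - 16*x - 3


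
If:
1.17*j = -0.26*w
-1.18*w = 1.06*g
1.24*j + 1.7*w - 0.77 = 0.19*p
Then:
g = -1.11320754716981*w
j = -0.222222222222222*w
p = 7.49707602339181*w - 4.05263157894737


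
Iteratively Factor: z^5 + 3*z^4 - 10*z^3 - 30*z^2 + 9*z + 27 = (z - 1)*(z^4 + 4*z^3 - 6*z^2 - 36*z - 27) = (z - 1)*(z + 1)*(z^3 + 3*z^2 - 9*z - 27) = (z - 3)*(z - 1)*(z + 1)*(z^2 + 6*z + 9) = (z - 3)*(z - 1)*(z + 1)*(z + 3)*(z + 3)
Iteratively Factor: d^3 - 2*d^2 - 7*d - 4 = (d + 1)*(d^2 - 3*d - 4) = (d + 1)^2*(d - 4)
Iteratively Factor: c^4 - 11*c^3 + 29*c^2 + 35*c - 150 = (c - 5)*(c^3 - 6*c^2 - c + 30) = (c - 5)^2*(c^2 - c - 6) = (c - 5)^2*(c + 2)*(c - 3)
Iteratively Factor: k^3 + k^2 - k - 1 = (k + 1)*(k^2 - 1) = (k - 1)*(k + 1)*(k + 1)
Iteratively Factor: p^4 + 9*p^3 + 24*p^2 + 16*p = (p)*(p^3 + 9*p^2 + 24*p + 16) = p*(p + 1)*(p^2 + 8*p + 16) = p*(p + 1)*(p + 4)*(p + 4)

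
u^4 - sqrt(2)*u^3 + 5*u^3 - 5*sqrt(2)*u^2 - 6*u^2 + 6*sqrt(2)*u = u*(u - 1)*(u + 6)*(u - sqrt(2))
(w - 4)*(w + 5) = w^2 + w - 20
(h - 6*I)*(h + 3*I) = h^2 - 3*I*h + 18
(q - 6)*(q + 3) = q^2 - 3*q - 18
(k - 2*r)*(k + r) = k^2 - k*r - 2*r^2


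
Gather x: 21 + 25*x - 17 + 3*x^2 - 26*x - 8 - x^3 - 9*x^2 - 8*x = -x^3 - 6*x^2 - 9*x - 4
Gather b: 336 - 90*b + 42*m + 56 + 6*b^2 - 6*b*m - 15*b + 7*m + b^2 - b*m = 7*b^2 + b*(-7*m - 105) + 49*m + 392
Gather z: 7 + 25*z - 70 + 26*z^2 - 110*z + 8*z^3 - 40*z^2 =8*z^3 - 14*z^2 - 85*z - 63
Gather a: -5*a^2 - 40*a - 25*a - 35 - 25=-5*a^2 - 65*a - 60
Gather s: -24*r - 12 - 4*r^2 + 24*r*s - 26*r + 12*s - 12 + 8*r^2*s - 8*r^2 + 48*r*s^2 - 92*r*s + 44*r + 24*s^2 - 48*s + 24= -12*r^2 - 6*r + s^2*(48*r + 24) + s*(8*r^2 - 68*r - 36)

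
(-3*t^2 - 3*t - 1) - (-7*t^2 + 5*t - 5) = 4*t^2 - 8*t + 4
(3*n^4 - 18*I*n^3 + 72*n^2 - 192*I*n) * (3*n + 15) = 9*n^5 + 45*n^4 - 54*I*n^4 + 216*n^3 - 270*I*n^3 + 1080*n^2 - 576*I*n^2 - 2880*I*n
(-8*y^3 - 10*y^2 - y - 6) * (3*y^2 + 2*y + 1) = -24*y^5 - 46*y^4 - 31*y^3 - 30*y^2 - 13*y - 6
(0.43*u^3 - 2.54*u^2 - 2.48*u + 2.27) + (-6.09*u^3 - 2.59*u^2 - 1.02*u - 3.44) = -5.66*u^3 - 5.13*u^2 - 3.5*u - 1.17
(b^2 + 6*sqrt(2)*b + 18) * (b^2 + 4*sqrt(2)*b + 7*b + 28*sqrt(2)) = b^4 + 7*b^3 + 10*sqrt(2)*b^3 + 66*b^2 + 70*sqrt(2)*b^2 + 72*sqrt(2)*b + 462*b + 504*sqrt(2)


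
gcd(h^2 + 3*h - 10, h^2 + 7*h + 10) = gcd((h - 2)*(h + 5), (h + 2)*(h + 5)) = h + 5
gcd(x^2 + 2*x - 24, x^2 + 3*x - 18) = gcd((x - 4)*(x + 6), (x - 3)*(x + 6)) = x + 6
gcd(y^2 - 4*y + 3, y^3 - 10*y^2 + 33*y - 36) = y - 3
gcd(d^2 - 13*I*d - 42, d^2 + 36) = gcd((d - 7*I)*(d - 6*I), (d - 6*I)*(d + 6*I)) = d - 6*I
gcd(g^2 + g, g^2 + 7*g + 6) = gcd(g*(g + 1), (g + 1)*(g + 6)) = g + 1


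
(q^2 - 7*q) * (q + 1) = q^3 - 6*q^2 - 7*q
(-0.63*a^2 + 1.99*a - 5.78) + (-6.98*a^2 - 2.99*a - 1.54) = -7.61*a^2 - 1.0*a - 7.32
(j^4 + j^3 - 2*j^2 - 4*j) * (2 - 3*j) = -3*j^5 - j^4 + 8*j^3 + 8*j^2 - 8*j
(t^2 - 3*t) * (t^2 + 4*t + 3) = t^4 + t^3 - 9*t^2 - 9*t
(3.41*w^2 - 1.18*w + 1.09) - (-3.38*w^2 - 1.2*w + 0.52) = 6.79*w^2 + 0.02*w + 0.57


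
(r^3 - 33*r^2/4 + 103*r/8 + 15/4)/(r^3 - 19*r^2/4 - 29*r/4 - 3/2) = (r - 5/2)/(r + 1)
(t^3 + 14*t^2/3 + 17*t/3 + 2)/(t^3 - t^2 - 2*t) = (t^2 + 11*t/3 + 2)/(t*(t - 2))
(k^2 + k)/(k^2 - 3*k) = (k + 1)/(k - 3)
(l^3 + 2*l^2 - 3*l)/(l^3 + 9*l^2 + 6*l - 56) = l*(l^2 + 2*l - 3)/(l^3 + 9*l^2 + 6*l - 56)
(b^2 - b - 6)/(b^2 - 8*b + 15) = (b + 2)/(b - 5)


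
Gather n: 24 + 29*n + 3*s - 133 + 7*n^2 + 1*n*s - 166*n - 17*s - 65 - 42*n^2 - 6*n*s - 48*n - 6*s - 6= -35*n^2 + n*(-5*s - 185) - 20*s - 180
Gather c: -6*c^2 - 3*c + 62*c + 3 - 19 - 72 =-6*c^2 + 59*c - 88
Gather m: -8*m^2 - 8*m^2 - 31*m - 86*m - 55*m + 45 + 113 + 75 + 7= -16*m^2 - 172*m + 240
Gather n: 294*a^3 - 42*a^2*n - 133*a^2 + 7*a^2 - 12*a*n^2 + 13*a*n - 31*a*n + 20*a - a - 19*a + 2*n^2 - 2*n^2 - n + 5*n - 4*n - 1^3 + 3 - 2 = 294*a^3 - 126*a^2 - 12*a*n^2 + n*(-42*a^2 - 18*a)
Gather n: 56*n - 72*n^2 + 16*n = -72*n^2 + 72*n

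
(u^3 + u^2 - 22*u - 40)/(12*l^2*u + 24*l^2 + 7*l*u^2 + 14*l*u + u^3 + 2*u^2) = (u^2 - u - 20)/(12*l^2 + 7*l*u + u^2)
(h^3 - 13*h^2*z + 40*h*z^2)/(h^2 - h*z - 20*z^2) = h*(h - 8*z)/(h + 4*z)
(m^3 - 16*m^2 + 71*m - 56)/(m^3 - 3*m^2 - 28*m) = (m^2 - 9*m + 8)/(m*(m + 4))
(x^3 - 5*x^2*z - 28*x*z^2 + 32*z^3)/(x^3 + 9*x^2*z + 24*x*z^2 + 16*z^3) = (x^2 - 9*x*z + 8*z^2)/(x^2 + 5*x*z + 4*z^2)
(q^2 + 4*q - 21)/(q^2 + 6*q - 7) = (q - 3)/(q - 1)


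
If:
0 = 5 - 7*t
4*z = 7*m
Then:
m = 4*z/7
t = 5/7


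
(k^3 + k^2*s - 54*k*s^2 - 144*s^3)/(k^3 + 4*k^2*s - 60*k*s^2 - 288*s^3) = (k + 3*s)/(k + 6*s)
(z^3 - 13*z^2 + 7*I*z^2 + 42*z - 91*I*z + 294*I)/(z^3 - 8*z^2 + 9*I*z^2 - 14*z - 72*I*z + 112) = (z^2 - 13*z + 42)/(z^2 + 2*z*(-4 + I) - 16*I)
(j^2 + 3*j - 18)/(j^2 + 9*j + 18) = (j - 3)/(j + 3)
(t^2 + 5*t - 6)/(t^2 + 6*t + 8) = (t^2 + 5*t - 6)/(t^2 + 6*t + 8)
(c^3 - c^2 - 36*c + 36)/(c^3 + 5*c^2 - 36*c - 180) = (c - 1)/(c + 5)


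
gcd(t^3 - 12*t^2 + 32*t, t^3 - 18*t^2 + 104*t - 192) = t^2 - 12*t + 32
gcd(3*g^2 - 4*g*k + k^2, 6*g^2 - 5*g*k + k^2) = 3*g - k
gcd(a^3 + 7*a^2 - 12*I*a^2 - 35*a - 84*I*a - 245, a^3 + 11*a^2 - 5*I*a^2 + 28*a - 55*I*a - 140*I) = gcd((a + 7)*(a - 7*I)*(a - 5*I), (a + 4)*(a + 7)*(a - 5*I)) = a^2 + a*(7 - 5*I) - 35*I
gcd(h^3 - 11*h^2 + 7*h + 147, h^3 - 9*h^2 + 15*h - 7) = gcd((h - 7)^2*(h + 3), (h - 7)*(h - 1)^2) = h - 7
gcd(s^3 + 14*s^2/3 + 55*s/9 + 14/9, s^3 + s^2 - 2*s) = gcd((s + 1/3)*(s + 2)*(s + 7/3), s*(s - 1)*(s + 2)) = s + 2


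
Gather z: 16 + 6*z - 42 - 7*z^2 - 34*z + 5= -7*z^2 - 28*z - 21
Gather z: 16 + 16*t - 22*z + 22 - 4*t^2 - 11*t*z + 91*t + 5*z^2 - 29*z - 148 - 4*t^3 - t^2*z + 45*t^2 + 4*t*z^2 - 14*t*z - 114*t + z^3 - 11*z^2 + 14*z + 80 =-4*t^3 + 41*t^2 - 7*t + z^3 + z^2*(4*t - 6) + z*(-t^2 - 25*t - 37) - 30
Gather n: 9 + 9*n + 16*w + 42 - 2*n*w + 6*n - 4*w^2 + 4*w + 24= n*(15 - 2*w) - 4*w^2 + 20*w + 75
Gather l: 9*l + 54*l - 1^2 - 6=63*l - 7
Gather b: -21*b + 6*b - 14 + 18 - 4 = -15*b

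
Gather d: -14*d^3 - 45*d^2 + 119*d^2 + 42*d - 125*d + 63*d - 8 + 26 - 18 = -14*d^3 + 74*d^2 - 20*d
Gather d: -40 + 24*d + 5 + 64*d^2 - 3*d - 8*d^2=56*d^2 + 21*d - 35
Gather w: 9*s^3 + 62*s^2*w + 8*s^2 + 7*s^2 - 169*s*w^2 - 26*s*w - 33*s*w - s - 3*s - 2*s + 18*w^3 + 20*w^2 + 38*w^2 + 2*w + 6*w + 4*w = 9*s^3 + 15*s^2 - 6*s + 18*w^3 + w^2*(58 - 169*s) + w*(62*s^2 - 59*s + 12)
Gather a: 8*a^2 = 8*a^2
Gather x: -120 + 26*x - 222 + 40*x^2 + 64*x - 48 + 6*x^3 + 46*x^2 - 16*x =6*x^3 + 86*x^2 + 74*x - 390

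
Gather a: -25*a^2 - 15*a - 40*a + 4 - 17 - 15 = -25*a^2 - 55*a - 28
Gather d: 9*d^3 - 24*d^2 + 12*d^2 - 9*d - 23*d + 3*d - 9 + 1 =9*d^3 - 12*d^2 - 29*d - 8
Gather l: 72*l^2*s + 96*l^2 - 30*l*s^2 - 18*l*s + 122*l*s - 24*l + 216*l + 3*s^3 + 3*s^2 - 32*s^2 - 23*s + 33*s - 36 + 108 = l^2*(72*s + 96) + l*(-30*s^2 + 104*s + 192) + 3*s^3 - 29*s^2 + 10*s + 72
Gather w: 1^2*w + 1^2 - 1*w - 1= 0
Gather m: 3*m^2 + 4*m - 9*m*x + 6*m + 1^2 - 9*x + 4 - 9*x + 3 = 3*m^2 + m*(10 - 9*x) - 18*x + 8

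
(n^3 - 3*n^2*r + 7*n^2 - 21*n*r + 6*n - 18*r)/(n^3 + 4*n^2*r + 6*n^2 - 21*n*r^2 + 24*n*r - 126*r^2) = (n + 1)/(n + 7*r)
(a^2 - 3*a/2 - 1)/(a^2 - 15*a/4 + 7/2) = 2*(2*a + 1)/(4*a - 7)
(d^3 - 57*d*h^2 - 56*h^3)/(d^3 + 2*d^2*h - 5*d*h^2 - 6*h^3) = (d^2 - d*h - 56*h^2)/(d^2 + d*h - 6*h^2)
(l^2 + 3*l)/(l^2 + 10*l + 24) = l*(l + 3)/(l^2 + 10*l + 24)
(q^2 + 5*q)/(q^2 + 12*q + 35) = q/(q + 7)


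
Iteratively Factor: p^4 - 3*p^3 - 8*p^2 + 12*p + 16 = (p - 2)*(p^3 - p^2 - 10*p - 8) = (p - 2)*(p + 2)*(p^2 - 3*p - 4) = (p - 4)*(p - 2)*(p + 2)*(p + 1)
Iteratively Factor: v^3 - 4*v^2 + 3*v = (v - 1)*(v^2 - 3*v) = v*(v - 1)*(v - 3)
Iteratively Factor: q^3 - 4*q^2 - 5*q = (q + 1)*(q^2 - 5*q) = (q - 5)*(q + 1)*(q)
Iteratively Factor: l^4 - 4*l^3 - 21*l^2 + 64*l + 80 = (l + 1)*(l^3 - 5*l^2 - 16*l + 80) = (l - 4)*(l + 1)*(l^2 - l - 20) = (l - 5)*(l - 4)*(l + 1)*(l + 4)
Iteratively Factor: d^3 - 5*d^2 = (d)*(d^2 - 5*d) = d*(d - 5)*(d)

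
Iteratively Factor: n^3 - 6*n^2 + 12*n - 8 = (n - 2)*(n^2 - 4*n + 4) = (n - 2)^2*(n - 2)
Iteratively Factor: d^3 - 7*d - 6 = (d + 2)*(d^2 - 2*d - 3) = (d - 3)*(d + 2)*(d + 1)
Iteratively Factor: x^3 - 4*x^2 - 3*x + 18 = (x - 3)*(x^2 - x - 6) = (x - 3)*(x + 2)*(x - 3)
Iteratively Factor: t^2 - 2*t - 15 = (t + 3)*(t - 5)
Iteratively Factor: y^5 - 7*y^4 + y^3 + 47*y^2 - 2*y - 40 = (y - 1)*(y^4 - 6*y^3 - 5*y^2 + 42*y + 40) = (y - 4)*(y - 1)*(y^3 - 2*y^2 - 13*y - 10) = (y - 5)*(y - 4)*(y - 1)*(y^2 + 3*y + 2) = (y - 5)*(y - 4)*(y - 1)*(y + 1)*(y + 2)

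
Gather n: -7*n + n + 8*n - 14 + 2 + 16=2*n + 4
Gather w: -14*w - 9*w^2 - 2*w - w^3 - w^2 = -w^3 - 10*w^2 - 16*w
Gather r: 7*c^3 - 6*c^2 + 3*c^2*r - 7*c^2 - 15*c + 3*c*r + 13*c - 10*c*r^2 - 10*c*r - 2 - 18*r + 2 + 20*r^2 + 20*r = 7*c^3 - 13*c^2 - 2*c + r^2*(20 - 10*c) + r*(3*c^2 - 7*c + 2)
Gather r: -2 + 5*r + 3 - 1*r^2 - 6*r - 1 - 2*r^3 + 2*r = -2*r^3 - r^2 + r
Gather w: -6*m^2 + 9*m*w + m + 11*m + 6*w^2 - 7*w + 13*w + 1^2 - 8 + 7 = -6*m^2 + 12*m + 6*w^2 + w*(9*m + 6)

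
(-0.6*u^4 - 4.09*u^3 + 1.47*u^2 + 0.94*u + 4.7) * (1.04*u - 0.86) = -0.624*u^5 - 3.7376*u^4 + 5.0462*u^3 - 0.2866*u^2 + 4.0796*u - 4.042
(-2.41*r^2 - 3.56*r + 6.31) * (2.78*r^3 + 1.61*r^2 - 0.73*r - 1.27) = -6.6998*r^5 - 13.7769*r^4 + 13.5695*r^3 + 15.8186*r^2 - 0.0850999999999988*r - 8.0137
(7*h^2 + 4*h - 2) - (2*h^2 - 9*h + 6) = 5*h^2 + 13*h - 8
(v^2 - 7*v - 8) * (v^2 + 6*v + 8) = v^4 - v^3 - 42*v^2 - 104*v - 64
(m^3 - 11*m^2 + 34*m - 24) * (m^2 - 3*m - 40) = m^5 - 14*m^4 + 27*m^3 + 314*m^2 - 1288*m + 960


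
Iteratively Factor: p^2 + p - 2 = (p - 1)*(p + 2)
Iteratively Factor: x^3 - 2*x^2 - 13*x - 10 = (x - 5)*(x^2 + 3*x + 2) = (x - 5)*(x + 2)*(x + 1)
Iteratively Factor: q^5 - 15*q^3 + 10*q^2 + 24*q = (q - 2)*(q^4 + 2*q^3 - 11*q^2 - 12*q) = (q - 3)*(q - 2)*(q^3 + 5*q^2 + 4*q) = (q - 3)*(q - 2)*(q + 4)*(q^2 + q) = q*(q - 3)*(q - 2)*(q + 4)*(q + 1)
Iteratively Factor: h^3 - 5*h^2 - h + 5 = (h - 1)*(h^2 - 4*h - 5) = (h - 5)*(h - 1)*(h + 1)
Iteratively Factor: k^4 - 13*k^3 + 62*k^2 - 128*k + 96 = (k - 4)*(k^3 - 9*k^2 + 26*k - 24) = (k - 4)*(k - 2)*(k^2 - 7*k + 12) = (k - 4)*(k - 3)*(k - 2)*(k - 4)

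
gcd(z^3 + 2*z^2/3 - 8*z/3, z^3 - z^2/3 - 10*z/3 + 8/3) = z^2 + 2*z/3 - 8/3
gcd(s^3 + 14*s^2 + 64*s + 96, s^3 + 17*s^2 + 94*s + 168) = s^2 + 10*s + 24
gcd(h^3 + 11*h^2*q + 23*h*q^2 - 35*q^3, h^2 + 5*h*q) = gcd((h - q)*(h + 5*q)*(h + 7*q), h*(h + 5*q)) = h + 5*q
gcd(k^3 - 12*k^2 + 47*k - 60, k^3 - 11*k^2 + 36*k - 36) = k - 3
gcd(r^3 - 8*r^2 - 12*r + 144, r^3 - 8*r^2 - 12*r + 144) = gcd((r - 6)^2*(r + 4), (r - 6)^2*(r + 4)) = r^3 - 8*r^2 - 12*r + 144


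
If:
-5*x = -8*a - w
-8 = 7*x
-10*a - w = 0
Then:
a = 20/7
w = -200/7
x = -8/7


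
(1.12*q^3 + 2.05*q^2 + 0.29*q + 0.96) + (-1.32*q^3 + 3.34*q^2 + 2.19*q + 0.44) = -0.2*q^3 + 5.39*q^2 + 2.48*q + 1.4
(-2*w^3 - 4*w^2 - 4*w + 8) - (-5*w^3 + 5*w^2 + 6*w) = 3*w^3 - 9*w^2 - 10*w + 8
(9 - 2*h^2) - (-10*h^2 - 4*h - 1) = 8*h^2 + 4*h + 10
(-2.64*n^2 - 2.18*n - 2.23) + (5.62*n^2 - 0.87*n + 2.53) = 2.98*n^2 - 3.05*n + 0.3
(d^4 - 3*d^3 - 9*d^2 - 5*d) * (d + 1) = d^5 - 2*d^4 - 12*d^3 - 14*d^2 - 5*d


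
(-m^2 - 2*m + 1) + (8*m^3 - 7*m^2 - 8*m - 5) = 8*m^3 - 8*m^2 - 10*m - 4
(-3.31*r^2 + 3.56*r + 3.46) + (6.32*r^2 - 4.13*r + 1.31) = 3.01*r^2 - 0.57*r + 4.77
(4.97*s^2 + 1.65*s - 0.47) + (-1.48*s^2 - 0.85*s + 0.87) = 3.49*s^2 + 0.8*s + 0.4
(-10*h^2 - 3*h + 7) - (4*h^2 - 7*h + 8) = -14*h^2 + 4*h - 1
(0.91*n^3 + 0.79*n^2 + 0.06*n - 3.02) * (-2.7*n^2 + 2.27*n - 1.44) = -2.457*n^5 - 0.0673000000000004*n^4 + 0.3209*n^3 + 7.1526*n^2 - 6.9418*n + 4.3488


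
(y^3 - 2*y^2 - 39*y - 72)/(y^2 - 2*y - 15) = (y^2 - 5*y - 24)/(y - 5)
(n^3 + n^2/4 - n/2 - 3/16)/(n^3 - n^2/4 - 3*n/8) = (n + 1/2)/n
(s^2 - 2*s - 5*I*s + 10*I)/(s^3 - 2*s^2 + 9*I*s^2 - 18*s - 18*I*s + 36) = (s - 5*I)/(s^2 + 9*I*s - 18)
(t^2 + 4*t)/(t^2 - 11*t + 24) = t*(t + 4)/(t^2 - 11*t + 24)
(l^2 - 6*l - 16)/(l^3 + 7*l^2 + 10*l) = (l - 8)/(l*(l + 5))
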